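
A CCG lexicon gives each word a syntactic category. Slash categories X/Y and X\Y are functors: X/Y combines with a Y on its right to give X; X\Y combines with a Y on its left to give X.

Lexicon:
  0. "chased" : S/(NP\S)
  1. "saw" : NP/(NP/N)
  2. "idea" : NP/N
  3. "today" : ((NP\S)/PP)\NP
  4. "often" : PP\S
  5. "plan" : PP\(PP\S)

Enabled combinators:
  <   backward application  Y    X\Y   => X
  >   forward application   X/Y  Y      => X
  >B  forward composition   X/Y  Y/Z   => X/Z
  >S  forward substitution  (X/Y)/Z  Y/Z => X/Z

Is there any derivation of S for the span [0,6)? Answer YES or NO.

YES

[0,6] S   >
  [0,1] "chased" : S/(NP\S)
  [1,6] NP\S   >
    [1,4] (NP\S)/PP   <
      [1,3] NP   >
        [1,2] "saw" : NP/(NP/N)
        [2,3] "idea" : NP/N
      [3,4] "today" : ((NP\S)/PP)\NP
    [4,6] PP   <
      [4,5] "often" : PP\S
      [5,6] "plan" : PP\(PP\S)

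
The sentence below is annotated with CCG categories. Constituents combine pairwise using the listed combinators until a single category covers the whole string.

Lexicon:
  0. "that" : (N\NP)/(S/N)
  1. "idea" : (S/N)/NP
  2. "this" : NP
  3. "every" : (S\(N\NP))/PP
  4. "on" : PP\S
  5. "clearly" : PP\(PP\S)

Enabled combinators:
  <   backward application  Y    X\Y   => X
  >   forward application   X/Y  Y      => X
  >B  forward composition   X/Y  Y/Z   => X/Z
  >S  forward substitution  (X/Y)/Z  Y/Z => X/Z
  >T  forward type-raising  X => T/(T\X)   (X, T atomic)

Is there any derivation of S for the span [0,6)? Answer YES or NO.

[0,6] S   <
  [0,3] N\NP   >
    [0,1] "that" : (N\NP)/(S/N)
    [1,3] S/N   >
      [1,2] "idea" : (S/N)/NP
      [2,3] "this" : NP
  [3,6] S\(N\NP)   >
    [3,4] "every" : (S\(N\NP))/PP
    [4,6] PP   <
      [4,5] "on" : PP\S
      [5,6] "clearly" : PP\(PP\S)

YES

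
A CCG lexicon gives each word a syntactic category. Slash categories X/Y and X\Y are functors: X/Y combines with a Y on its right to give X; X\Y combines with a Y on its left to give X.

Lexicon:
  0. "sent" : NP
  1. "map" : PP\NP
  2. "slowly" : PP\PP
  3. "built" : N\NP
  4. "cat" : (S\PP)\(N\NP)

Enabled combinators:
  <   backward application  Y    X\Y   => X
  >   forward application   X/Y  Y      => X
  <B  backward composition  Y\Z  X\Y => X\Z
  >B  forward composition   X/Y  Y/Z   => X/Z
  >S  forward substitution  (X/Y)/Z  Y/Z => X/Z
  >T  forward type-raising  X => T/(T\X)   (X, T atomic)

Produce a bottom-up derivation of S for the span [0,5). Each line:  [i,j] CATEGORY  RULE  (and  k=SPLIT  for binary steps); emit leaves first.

[0,5] S   <
  [0,3] PP   >
    [0,1] PP/(PP\NP)   >T
      [0,1] "sent" : NP
    [1,3] PP\NP   <B
      [1,2] "map" : PP\NP
      [2,3] "slowly" : PP\PP
  [3,5] S\PP   <
    [3,4] "built" : N\NP
    [4,5] "cat" : (S\PP)\(N\NP)

[0,1] NP  lex  "sent"
[0,1] PP/(PP\NP)  >T
[1,2] PP\NP  lex  "map"
[2,3] PP\PP  lex  "slowly"
[1,3] PP\NP  <B  k=2
[0,3] PP  >  k=1
[3,4] N\NP  lex  "built"
[4,5] (S\PP)\(N\NP)  lex  "cat"
[3,5] S\PP  <  k=4
[0,5] S  <  k=3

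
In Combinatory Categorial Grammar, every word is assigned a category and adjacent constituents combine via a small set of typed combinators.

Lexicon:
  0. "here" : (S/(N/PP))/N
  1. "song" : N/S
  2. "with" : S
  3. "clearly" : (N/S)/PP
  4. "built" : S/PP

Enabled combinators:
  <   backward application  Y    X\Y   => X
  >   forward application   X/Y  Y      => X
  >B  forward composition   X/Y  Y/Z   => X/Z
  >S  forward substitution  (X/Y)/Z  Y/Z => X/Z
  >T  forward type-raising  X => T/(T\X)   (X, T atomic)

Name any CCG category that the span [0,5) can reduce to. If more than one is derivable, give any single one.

[0,5] S   >
  [0,3] S/(N/PP)   >
    [0,1] "here" : (S/(N/PP))/N
    [1,3] N   >
      [1,2] "song" : N/S
      [2,3] "with" : S
  [3,5] N/PP   >S
    [3,4] "clearly" : (N/S)/PP
    [4,5] "built" : S/PP

S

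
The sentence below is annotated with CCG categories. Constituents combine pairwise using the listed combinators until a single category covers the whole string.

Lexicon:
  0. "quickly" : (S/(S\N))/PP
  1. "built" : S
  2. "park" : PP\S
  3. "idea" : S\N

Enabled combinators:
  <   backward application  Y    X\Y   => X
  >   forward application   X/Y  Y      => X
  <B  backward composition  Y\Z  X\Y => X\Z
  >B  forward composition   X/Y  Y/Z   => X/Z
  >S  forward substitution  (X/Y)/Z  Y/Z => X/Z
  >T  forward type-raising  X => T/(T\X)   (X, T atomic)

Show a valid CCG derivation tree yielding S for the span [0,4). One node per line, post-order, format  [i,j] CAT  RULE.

[0,1] (S/(S\N))/PP  lex  "quickly"
[1,2] S  lex  "built"
[1,2] PP/(PP\S)  >T
[2,3] PP\S  lex  "park"
[1,3] PP  >  k=2
[0,3] S/(S\N)  >  k=1
[3,4] S\N  lex  "idea"
[0,4] S  >  k=3

[0,4] S   >
  [0,3] S/(S\N)   >
    [0,1] "quickly" : (S/(S\N))/PP
    [1,3] PP   >
      [1,2] PP/(PP\S)   >T
        [1,2] "built" : S
      [2,3] "park" : PP\S
  [3,4] "idea" : S\N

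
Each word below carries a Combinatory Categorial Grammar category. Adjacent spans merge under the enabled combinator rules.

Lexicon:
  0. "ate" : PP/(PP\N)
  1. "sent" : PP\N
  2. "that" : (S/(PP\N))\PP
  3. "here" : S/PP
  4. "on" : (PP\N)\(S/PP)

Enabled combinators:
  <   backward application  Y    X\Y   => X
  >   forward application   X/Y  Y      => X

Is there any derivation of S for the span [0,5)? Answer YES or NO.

YES

[0,5] S   >
  [0,3] S/(PP\N)   <
    [0,2] PP   >
      [0,1] "ate" : PP/(PP\N)
      [1,2] "sent" : PP\N
    [2,3] "that" : (S/(PP\N))\PP
  [3,5] PP\N   <
    [3,4] "here" : S/PP
    [4,5] "on" : (PP\N)\(S/PP)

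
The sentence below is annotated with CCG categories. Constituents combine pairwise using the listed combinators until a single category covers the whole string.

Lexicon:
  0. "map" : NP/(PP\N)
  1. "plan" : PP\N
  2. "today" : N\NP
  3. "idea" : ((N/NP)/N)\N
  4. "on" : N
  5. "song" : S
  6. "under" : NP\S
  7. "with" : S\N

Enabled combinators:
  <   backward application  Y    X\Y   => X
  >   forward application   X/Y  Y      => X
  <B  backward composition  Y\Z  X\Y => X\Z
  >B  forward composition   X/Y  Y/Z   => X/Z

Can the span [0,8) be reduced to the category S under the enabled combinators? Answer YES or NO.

YES

[0,8] S   <
  [0,7] N   >
    [0,5] N/NP   >
      [0,4] (N/NP)/N   <
        [0,3] N   <
          [0,2] NP   >
            [0,1] "map" : NP/(PP\N)
            [1,2] "plan" : PP\N
          [2,3] "today" : N\NP
        [3,4] "idea" : ((N/NP)/N)\N
      [4,5] "on" : N
    [5,7] NP   <
      [5,6] "song" : S
      [6,7] "under" : NP\S
  [7,8] "with" : S\N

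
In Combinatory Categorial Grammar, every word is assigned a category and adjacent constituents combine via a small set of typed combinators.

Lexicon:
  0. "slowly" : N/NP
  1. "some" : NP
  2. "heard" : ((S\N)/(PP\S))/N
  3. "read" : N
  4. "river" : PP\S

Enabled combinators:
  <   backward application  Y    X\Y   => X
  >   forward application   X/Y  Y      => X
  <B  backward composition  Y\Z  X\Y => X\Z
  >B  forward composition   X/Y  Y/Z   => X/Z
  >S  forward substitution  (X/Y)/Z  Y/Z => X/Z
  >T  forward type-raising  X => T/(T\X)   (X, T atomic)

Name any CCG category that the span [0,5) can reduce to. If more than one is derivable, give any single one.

[0,5] S   <
  [0,2] N   >
    [0,1] "slowly" : N/NP
    [1,2] "some" : NP
  [2,5] S\N   >
    [2,4] (S\N)/(PP\S)   >
      [2,3] "heard" : ((S\N)/(PP\S))/N
      [3,4] "read" : N
    [4,5] "river" : PP\S

S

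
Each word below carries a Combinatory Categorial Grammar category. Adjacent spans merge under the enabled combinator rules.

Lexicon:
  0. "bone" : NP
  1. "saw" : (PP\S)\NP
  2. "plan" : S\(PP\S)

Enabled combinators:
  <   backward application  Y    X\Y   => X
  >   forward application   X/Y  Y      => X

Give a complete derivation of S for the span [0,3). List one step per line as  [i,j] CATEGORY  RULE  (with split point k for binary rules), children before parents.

[0,1] NP  lex  "bone"
[1,2] (PP\S)\NP  lex  "saw"
[0,2] PP\S  <  k=1
[2,3] S\(PP\S)  lex  "plan"
[0,3] S  <  k=2

[0,3] S   <
  [0,2] PP\S   <
    [0,1] "bone" : NP
    [1,2] "saw" : (PP\S)\NP
  [2,3] "plan" : S\(PP\S)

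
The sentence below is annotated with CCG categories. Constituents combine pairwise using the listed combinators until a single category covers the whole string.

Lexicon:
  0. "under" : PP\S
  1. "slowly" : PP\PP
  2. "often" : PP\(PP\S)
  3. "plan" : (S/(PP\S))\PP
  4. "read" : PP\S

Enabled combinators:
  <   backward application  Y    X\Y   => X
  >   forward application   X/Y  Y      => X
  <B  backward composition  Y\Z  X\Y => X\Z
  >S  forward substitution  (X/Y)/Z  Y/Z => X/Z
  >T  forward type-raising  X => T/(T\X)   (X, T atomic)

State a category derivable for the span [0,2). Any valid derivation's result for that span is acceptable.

[0,5] S   >
  [0,4] S/(PP\S)   <
    [0,3] PP   <
      [0,2] PP\S   <B
        [0,1] "under" : PP\S
        [1,2] "slowly" : PP\PP
      [2,3] "often" : PP\(PP\S)
    [3,4] "plan" : (S/(PP\S))\PP
  [4,5] "read" : PP\S

PP\S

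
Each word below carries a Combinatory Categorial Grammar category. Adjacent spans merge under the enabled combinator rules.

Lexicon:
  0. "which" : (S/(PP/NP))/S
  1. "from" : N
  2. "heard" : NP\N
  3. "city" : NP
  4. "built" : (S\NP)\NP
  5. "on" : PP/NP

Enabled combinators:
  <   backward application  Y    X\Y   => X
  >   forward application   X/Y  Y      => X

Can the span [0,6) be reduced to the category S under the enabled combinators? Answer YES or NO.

[0,6] S   >
  [0,5] S/(PP/NP)   >
    [0,1] "which" : (S/(PP/NP))/S
    [1,5] S   <
      [1,3] NP   <
        [1,2] "from" : N
        [2,3] "heard" : NP\N
      [3,5] S\NP   <
        [3,4] "city" : NP
        [4,5] "built" : (S\NP)\NP
  [5,6] "on" : PP/NP

YES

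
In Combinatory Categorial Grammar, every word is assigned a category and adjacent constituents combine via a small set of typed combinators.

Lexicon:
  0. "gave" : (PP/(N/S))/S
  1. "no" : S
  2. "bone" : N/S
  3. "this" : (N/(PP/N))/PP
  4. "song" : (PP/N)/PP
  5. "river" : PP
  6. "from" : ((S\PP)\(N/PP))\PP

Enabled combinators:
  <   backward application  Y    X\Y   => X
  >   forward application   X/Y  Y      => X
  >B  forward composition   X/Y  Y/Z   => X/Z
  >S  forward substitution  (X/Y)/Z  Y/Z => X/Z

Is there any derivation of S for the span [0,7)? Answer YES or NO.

YES

[0,7] S   <
  [0,3] PP   >
    [0,2] PP/(N/S)   >
      [0,1] "gave" : (PP/(N/S))/S
      [1,2] "no" : S
    [2,3] "bone" : N/S
  [3,7] S\PP   <
    [3,5] N/PP   >S
      [3,4] "this" : (N/(PP/N))/PP
      [4,5] "song" : (PP/N)/PP
    [5,7] (S\PP)\(N/PP)   <
      [5,6] "river" : PP
      [6,7] "from" : ((S\PP)\(N/PP))\PP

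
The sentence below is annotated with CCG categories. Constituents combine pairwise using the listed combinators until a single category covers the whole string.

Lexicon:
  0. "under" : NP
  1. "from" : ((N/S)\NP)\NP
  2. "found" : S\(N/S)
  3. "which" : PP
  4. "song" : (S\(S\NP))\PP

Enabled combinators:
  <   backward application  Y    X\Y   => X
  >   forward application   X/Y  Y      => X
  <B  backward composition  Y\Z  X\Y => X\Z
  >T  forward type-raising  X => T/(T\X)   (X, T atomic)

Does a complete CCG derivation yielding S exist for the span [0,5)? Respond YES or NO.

[0,5] S   <
  [0,3] S\NP   <B
    [0,2] (N/S)\NP   <
      [0,1] "under" : NP
      [1,2] "from" : ((N/S)\NP)\NP
    [2,3] "found" : S\(N/S)
  [3,5] S\(S\NP)   <
    [3,4] "which" : PP
    [4,5] "song" : (S\(S\NP))\PP

YES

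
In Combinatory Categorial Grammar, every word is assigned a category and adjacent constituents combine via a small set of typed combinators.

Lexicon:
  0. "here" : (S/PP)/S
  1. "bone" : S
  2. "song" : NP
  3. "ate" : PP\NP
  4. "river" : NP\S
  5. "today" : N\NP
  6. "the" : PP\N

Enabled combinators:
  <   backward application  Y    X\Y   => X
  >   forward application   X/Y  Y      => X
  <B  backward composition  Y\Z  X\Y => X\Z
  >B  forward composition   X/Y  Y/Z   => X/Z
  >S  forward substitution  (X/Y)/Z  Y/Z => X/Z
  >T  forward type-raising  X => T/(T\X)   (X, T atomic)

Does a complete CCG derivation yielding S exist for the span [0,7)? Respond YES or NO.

NO

(S/PP)/S S NP PP\NP NP\S N\NP PP\N
CKY chart[0,7] = {N/(N\PP), NP/(NP\PP), PP, PP/(PP\PP), S/(S\PP)}; S ∉ chart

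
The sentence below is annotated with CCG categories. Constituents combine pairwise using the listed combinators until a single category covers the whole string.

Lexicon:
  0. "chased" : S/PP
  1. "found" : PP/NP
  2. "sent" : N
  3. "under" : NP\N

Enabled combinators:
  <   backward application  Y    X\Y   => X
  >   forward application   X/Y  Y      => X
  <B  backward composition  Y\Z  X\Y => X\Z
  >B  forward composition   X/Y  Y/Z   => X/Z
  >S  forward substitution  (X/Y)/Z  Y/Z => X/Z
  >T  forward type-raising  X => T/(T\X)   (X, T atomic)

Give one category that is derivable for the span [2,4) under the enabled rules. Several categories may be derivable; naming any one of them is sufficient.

NP

[0,4] S   >
  [0,2] S/NP   >B
    [0,1] "chased" : S/PP
    [1,2] "found" : PP/NP
  [2,4] NP   >
    [2,3] NP/(NP\N)   >T
      [2,3] "sent" : N
    [3,4] "under" : NP\N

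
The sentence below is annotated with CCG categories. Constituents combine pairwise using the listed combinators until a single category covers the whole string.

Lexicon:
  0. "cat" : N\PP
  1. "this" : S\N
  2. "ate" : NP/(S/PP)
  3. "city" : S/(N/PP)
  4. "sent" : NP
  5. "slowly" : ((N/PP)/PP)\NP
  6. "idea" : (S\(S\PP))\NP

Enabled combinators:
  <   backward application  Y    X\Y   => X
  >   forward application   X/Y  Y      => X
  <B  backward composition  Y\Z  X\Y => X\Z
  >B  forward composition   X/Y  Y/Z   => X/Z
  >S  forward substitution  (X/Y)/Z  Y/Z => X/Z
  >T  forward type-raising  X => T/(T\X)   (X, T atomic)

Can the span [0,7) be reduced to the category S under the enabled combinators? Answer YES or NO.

[0,7] S   <
  [0,2] S\PP   <B
    [0,1] "cat" : N\PP
    [1,2] "this" : S\N
  [2,7] S\(S\PP)   <
    [2,6] NP   >
      [2,3] "ate" : NP/(S/PP)
      [3,6] S/PP   >B
        [3,4] "city" : S/(N/PP)
        [4,6] (N/PP)/PP   <
          [4,5] "sent" : NP
          [5,6] "slowly" : ((N/PP)/PP)\NP
    [6,7] "idea" : (S\(S\PP))\NP

YES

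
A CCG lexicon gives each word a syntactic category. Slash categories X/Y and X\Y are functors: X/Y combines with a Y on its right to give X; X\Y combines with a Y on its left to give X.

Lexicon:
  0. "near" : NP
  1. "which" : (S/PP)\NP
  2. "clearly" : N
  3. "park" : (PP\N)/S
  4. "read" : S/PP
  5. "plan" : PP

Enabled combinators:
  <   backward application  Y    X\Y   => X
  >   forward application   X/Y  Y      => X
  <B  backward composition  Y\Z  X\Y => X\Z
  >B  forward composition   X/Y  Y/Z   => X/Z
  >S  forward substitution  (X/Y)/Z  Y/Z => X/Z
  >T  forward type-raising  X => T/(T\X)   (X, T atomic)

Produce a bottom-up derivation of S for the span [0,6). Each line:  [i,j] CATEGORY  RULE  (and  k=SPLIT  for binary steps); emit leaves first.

[0,6] S   >
  [0,2] S/PP   <
    [0,1] "near" : NP
    [1,2] "which" : (S/PP)\NP
  [2,6] PP   <
    [2,3] "clearly" : N
    [3,6] PP\N   >
      [3,4] "park" : (PP\N)/S
      [4,6] S   >
        [4,5] "read" : S/PP
        [5,6] "plan" : PP

[0,1] NP  lex  "near"
[1,2] (S/PP)\NP  lex  "which"
[0,2] S/PP  <  k=1
[2,3] N  lex  "clearly"
[3,4] (PP\N)/S  lex  "park"
[4,5] S/PP  lex  "read"
[5,6] PP  lex  "plan"
[4,6] S  >  k=5
[3,6] PP\N  >  k=4
[2,6] PP  <  k=3
[0,6] S  >  k=2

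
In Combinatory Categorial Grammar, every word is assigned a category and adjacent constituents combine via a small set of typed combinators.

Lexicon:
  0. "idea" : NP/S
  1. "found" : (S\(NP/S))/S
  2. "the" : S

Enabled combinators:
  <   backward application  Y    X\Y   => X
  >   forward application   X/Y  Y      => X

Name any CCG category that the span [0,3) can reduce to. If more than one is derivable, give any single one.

[0,3] S   <
  [0,1] "idea" : NP/S
  [1,3] S\(NP/S)   >
    [1,2] "found" : (S\(NP/S))/S
    [2,3] "the" : S

S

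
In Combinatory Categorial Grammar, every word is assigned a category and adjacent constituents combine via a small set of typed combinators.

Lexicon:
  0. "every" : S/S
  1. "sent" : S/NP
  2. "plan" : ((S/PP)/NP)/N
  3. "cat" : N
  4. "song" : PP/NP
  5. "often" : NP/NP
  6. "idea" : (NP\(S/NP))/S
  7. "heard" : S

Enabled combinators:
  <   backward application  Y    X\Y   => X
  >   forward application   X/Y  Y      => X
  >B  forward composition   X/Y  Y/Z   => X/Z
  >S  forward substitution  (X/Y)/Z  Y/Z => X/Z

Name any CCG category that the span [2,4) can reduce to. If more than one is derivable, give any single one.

(S/PP)/NP

[0,8] S   >
  [0,2] S/NP   >B
    [0,1] "every" : S/S
    [1,2] "sent" : S/NP
  [2,8] NP   <
    [2,6] S/NP   >S
      [2,4] (S/PP)/NP   >
        [2,3] "plan" : ((S/PP)/NP)/N
        [3,4] "cat" : N
      [4,6] PP/NP   >B
        [4,5] "song" : PP/NP
        [5,6] "often" : NP/NP
    [6,8] NP\(S/NP)   >
      [6,7] "idea" : (NP\(S/NP))/S
      [7,8] "heard" : S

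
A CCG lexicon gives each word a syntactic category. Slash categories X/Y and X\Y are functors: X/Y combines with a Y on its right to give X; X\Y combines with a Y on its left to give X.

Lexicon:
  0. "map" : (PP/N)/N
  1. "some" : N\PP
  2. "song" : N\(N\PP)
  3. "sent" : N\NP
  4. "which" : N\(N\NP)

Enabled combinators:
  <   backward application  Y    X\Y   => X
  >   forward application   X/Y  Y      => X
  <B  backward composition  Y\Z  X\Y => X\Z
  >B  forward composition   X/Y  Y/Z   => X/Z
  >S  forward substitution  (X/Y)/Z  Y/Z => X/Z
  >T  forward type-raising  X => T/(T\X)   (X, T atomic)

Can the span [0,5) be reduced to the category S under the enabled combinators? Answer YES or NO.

NO

(PP/N)/N N\PP N\(N\PP) N\NP N\(N\NP)
CKY chart[0,5] = {N/(N\PP), NP/(NP\PP), PP, PP/(N\N), PP/(PP\PP), S/(S\PP)}; S ∉ chart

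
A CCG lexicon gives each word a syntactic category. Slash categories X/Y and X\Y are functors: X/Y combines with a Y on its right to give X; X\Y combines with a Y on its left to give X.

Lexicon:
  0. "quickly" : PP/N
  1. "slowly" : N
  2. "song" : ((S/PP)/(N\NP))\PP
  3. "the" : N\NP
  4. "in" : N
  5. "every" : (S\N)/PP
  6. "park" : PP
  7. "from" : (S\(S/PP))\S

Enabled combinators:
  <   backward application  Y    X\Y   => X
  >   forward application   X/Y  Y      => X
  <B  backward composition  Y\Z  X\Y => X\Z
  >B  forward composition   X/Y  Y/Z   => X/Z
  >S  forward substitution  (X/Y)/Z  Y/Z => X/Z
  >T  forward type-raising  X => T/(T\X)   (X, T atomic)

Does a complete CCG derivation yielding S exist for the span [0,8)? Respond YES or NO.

YES

[0,8] S   <
  [0,4] S/PP   >
    [0,3] (S/PP)/(N\NP)   <
      [0,2] PP   >
        [0,1] "quickly" : PP/N
        [1,2] "slowly" : N
      [2,3] "song" : ((S/PP)/(N\NP))\PP
    [3,4] "the" : N\NP
  [4,8] S\(S/PP)   <
    [4,7] S   <
      [4,5] "in" : N
      [5,7] S\N   >
        [5,6] "every" : (S\N)/PP
        [6,7] "park" : PP
    [7,8] "from" : (S\(S/PP))\S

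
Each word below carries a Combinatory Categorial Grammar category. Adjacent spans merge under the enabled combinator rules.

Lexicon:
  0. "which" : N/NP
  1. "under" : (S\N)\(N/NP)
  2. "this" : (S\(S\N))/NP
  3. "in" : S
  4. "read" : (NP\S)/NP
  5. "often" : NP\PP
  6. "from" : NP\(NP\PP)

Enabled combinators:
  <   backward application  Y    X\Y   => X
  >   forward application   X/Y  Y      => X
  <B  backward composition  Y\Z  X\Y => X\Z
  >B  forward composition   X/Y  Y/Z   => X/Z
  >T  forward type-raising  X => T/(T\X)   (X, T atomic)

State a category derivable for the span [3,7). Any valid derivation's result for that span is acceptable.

NP

[0,7] S   <
  [0,2] S\N   <
    [0,1] "which" : N/NP
    [1,2] "under" : (S\N)\(N/NP)
  [2,7] S\(S\N)   >
    [2,3] "this" : (S\(S\N))/NP
    [3,7] NP   >
      [3,4] NP/(NP\S)   >T
        [3,4] "in" : S
      [4,7] NP\S   >
        [4,5] "read" : (NP\S)/NP
        [5,7] NP   <
          [5,6] "often" : NP\PP
          [6,7] "from" : NP\(NP\PP)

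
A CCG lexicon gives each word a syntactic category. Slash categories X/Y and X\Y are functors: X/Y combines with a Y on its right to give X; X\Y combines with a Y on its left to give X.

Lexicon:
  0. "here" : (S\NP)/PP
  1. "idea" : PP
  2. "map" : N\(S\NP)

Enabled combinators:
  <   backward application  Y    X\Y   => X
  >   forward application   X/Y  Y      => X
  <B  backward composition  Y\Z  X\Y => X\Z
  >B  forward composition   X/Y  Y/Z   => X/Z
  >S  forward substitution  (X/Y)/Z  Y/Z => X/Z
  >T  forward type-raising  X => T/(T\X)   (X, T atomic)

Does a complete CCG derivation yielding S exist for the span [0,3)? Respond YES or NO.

(S\NP)/PP PP N\(S\NP)
CKY chart[0,3] = {N, N/(N\N), NP/(NP\N), PP/(PP\N), S/(S\N)}; S ∉ chart

NO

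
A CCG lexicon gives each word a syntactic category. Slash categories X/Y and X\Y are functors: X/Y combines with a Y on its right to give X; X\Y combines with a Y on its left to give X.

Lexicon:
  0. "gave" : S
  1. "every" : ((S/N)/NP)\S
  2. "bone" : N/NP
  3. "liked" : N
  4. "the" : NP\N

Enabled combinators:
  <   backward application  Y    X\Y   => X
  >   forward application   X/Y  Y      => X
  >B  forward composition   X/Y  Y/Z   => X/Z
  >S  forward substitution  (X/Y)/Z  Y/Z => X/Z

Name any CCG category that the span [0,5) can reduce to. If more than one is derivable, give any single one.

[0,5] S   >
  [0,3] S/NP   >S
    [0,2] (S/N)/NP   <
      [0,1] "gave" : S
      [1,2] "every" : ((S/N)/NP)\S
    [2,3] "bone" : N/NP
  [3,5] NP   <
    [3,4] "liked" : N
    [4,5] "the" : NP\N

S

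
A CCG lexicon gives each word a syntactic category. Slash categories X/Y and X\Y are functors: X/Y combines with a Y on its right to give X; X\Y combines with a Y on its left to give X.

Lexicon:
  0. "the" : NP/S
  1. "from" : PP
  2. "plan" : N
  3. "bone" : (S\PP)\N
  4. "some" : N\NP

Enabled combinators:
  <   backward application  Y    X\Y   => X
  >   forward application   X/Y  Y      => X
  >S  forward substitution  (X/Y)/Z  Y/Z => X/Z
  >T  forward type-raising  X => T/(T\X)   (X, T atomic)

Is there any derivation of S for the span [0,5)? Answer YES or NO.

NP/S PP N (S\PP)\N N\NP
CKY chart[0,5] = {N, N/(N\N), NP/(NP\N), PP/(PP\N), S/(S\N)}; S ∉ chart

NO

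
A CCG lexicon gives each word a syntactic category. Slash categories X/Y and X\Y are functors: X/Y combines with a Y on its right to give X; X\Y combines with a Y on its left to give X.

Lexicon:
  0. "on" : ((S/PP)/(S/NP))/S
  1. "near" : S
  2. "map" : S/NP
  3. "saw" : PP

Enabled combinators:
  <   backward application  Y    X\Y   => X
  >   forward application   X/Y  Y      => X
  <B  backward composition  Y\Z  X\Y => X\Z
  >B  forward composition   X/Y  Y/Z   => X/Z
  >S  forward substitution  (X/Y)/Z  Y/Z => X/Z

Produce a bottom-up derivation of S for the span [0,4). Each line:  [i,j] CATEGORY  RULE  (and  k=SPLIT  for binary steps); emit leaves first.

[0,1] ((S/PP)/(S/NP))/S  lex  "on"
[1,2] S  lex  "near"
[0,2] (S/PP)/(S/NP)  >  k=1
[2,3] S/NP  lex  "map"
[0,3] S/PP  >  k=2
[3,4] PP  lex  "saw"
[0,4] S  >  k=3

[0,4] S   >
  [0,3] S/PP   >
    [0,2] (S/PP)/(S/NP)   >
      [0,1] "on" : ((S/PP)/(S/NP))/S
      [1,2] "near" : S
    [2,3] "map" : S/NP
  [3,4] "saw" : PP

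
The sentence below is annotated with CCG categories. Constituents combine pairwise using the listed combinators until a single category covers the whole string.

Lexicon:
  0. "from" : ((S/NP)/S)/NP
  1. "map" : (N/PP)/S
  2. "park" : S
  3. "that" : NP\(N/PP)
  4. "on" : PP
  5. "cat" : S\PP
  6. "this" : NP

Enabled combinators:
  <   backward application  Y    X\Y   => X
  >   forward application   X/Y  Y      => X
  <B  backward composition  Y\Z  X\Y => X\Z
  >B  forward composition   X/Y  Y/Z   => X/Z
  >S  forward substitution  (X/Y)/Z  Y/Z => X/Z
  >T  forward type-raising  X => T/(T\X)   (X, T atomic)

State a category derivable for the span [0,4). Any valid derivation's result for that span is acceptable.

[0,7] S   >
  [0,6] S/NP   >
    [0,4] (S/NP)/S   >
      [0,1] "from" : ((S/NP)/S)/NP
      [1,4] NP   <
        [1,3] N/PP   >
          [1,2] "map" : (N/PP)/S
          [2,3] "park" : S
        [3,4] "that" : NP\(N/PP)
    [4,6] S   <
      [4,5] "on" : PP
      [5,6] "cat" : S\PP
  [6,7] "this" : NP

(S/NP)/S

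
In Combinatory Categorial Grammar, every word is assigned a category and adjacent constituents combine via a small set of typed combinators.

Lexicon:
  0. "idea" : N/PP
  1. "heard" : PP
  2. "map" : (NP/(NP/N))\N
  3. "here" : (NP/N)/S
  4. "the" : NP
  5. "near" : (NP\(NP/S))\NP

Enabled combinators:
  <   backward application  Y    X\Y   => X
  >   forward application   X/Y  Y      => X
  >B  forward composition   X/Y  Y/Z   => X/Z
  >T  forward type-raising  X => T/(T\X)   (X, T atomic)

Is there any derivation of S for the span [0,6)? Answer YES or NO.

N/PP PP (NP/(NP/N))\N (NP/N)/S NP (NP\(NP/S))\NP
CKY chart[0,6] = {N/(N\NP), NP, NP/(NP\NP), PP/(PP\NP), S/(S\NP)}; S ∉ chart

NO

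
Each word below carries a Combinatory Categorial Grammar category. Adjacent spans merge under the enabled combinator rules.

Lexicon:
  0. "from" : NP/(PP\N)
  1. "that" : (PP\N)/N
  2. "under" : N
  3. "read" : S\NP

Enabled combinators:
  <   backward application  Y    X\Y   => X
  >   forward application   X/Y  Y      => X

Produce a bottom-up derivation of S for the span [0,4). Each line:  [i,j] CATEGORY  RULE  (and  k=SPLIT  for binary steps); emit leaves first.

[0,1] NP/(PP\N)  lex  "from"
[1,2] (PP\N)/N  lex  "that"
[2,3] N  lex  "under"
[1,3] PP\N  >  k=2
[0,3] NP  >  k=1
[3,4] S\NP  lex  "read"
[0,4] S  <  k=3

[0,4] S   <
  [0,3] NP   >
    [0,1] "from" : NP/(PP\N)
    [1,3] PP\N   >
      [1,2] "that" : (PP\N)/N
      [2,3] "under" : N
  [3,4] "read" : S\NP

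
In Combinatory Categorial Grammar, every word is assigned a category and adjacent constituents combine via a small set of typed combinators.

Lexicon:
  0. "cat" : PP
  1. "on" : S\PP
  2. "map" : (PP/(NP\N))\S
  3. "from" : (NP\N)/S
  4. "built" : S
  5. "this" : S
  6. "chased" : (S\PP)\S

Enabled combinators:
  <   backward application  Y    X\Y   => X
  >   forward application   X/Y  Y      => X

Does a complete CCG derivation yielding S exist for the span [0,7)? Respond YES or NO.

YES

[0,7] S   <
  [0,5] PP   >
    [0,3] PP/(NP\N)   <
      [0,2] S   <
        [0,1] "cat" : PP
        [1,2] "on" : S\PP
      [2,3] "map" : (PP/(NP\N))\S
    [3,5] NP\N   >
      [3,4] "from" : (NP\N)/S
      [4,5] "built" : S
  [5,7] S\PP   <
    [5,6] "this" : S
    [6,7] "chased" : (S\PP)\S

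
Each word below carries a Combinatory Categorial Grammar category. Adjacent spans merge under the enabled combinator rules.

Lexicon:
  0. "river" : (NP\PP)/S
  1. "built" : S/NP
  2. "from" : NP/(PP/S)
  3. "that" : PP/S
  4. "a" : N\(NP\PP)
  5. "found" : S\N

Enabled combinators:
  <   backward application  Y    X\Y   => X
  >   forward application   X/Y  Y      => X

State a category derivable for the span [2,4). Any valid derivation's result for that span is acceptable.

NP

[0,6] S   <
  [0,5] N   <
    [0,4] NP\PP   >
      [0,1] "river" : (NP\PP)/S
      [1,4] S   >
        [1,2] "built" : S/NP
        [2,4] NP   >
          [2,3] "from" : NP/(PP/S)
          [3,4] "that" : PP/S
    [4,5] "a" : N\(NP\PP)
  [5,6] "found" : S\N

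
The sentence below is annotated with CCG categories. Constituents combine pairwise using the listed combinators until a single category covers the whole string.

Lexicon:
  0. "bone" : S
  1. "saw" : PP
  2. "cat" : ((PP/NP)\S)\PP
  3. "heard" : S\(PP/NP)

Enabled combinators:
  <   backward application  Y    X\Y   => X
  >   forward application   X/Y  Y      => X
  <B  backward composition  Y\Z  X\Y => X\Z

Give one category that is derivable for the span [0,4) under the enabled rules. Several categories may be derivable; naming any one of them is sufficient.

[0,4] S   <
  [0,3] PP/NP   <
    [0,1] "bone" : S
    [1,3] (PP/NP)\S   <
      [1,2] "saw" : PP
      [2,3] "cat" : ((PP/NP)\S)\PP
  [3,4] "heard" : S\(PP/NP)

S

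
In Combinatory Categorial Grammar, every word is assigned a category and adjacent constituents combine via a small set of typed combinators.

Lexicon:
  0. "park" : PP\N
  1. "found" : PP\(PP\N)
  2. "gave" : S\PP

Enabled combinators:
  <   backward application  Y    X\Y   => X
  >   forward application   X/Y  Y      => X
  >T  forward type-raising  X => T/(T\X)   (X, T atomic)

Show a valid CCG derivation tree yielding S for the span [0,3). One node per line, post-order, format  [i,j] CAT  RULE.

[0,1] PP\N  lex  "park"
[1,2] PP\(PP\N)  lex  "found"
[0,2] PP  <  k=1
[2,3] S\PP  lex  "gave"
[0,3] S  <  k=2

[0,3] S   <
  [0,2] PP   <
    [0,1] "park" : PP\N
    [1,2] "found" : PP\(PP\N)
  [2,3] "gave" : S\PP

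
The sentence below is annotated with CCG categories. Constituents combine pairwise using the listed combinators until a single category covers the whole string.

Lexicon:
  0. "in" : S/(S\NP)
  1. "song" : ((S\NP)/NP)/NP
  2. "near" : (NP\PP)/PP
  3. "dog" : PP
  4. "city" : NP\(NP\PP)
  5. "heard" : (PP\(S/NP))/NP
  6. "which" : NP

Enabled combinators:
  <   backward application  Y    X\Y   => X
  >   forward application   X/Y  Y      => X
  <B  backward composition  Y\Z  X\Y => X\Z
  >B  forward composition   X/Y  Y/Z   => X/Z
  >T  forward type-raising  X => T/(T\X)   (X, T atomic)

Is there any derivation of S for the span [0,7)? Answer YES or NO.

NO

S/(S\NP) ((S\NP)/NP)/NP (NP\PP)/PP PP NP\(NP\PP) (PP\(S/NP))/NP NP
CKY chart[0,7] = {N/(N\PP), NP/(NP\PP), PP, PP/(PP\PP), S/(S\PP)}; S ∉ chart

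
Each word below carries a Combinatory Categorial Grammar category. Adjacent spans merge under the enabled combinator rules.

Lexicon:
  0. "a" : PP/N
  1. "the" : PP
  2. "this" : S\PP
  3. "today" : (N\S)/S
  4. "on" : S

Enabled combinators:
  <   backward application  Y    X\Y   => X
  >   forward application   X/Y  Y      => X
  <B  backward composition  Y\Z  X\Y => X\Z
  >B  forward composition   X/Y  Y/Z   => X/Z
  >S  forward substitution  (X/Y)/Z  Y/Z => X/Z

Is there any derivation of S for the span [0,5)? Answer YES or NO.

PP/N PP S\PP (N\S)/S S
CKY chart[0,5] = {PP}; S ∉ chart

NO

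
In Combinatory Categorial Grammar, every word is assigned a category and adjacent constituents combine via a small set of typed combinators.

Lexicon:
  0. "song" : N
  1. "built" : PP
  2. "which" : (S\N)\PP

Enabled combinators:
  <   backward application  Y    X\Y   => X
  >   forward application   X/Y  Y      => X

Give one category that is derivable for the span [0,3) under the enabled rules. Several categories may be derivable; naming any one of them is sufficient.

S

[0,3] S   <
  [0,1] "song" : N
  [1,3] S\N   <
    [1,2] "built" : PP
    [2,3] "which" : (S\N)\PP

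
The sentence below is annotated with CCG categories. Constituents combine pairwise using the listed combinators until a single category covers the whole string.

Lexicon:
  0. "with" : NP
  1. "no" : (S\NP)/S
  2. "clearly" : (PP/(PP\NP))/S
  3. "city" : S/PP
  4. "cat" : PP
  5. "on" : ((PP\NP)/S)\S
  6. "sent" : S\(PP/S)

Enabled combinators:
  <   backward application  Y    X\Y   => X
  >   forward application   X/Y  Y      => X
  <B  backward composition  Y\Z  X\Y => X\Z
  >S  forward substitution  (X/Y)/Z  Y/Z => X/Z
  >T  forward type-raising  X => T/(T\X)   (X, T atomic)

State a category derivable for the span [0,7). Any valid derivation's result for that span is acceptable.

S

[0,7] S   <
  [0,1] "with" : NP
  [1,7] S\NP   >
    [1,2] "no" : (S\NP)/S
    [2,7] S   <
      [2,6] PP/S   >S
        [2,3] "clearly" : (PP/(PP\NP))/S
        [3,6] (PP\NP)/S   <
          [3,5] S   >
            [3,4] "city" : S/PP
            [4,5] "cat" : PP
          [5,6] "on" : ((PP\NP)/S)\S
      [6,7] "sent" : S\(PP/S)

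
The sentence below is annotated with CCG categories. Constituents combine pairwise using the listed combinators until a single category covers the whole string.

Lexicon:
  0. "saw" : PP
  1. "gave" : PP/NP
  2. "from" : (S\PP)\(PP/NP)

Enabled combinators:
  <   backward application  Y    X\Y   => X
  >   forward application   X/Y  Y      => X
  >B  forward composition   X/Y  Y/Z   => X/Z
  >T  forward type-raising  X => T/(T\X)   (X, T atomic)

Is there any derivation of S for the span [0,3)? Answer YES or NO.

YES

[0,3] S   <
  [0,1] "saw" : PP
  [1,3] S\PP   <
    [1,2] "gave" : PP/NP
    [2,3] "from" : (S\PP)\(PP/NP)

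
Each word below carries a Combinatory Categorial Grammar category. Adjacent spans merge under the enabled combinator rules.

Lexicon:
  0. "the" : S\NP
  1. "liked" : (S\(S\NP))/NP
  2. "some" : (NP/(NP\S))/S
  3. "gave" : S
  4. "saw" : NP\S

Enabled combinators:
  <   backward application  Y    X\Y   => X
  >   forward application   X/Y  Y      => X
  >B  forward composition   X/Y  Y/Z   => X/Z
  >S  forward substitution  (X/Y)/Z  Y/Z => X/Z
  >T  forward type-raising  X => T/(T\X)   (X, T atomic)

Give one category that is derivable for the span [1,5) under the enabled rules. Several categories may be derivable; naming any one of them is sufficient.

[0,5] S   <
  [0,1] "the" : S\NP
  [1,5] S\(S\NP)   >
    [1,2] "liked" : (S\(S\NP))/NP
    [2,5] NP   >
      [2,4] NP/(NP\S)   >
        [2,3] "some" : (NP/(NP\S))/S
        [3,4] "gave" : S
      [4,5] "saw" : NP\S

S\(S\NP)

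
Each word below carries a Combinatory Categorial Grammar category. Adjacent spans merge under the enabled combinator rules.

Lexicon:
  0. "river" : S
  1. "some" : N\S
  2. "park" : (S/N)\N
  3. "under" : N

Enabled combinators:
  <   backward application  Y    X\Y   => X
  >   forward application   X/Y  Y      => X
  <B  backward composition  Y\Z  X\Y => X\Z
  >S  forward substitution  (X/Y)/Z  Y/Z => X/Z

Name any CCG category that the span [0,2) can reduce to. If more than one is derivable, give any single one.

N

[0,4] S   >
  [0,3] S/N   <
    [0,2] N   <
      [0,1] "river" : S
      [1,2] "some" : N\S
    [2,3] "park" : (S/N)\N
  [3,4] "under" : N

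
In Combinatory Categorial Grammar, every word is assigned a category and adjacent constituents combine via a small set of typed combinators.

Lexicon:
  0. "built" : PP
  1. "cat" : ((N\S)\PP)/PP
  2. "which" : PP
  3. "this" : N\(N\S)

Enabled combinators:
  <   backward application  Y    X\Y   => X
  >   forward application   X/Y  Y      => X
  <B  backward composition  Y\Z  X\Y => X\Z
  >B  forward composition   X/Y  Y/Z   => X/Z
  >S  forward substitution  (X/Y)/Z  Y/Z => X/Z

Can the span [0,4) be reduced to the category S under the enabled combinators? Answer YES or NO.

PP ((N\S)\PP)/PP PP N\(N\S)
CKY chart[0,4] = {N}; S ∉ chart

NO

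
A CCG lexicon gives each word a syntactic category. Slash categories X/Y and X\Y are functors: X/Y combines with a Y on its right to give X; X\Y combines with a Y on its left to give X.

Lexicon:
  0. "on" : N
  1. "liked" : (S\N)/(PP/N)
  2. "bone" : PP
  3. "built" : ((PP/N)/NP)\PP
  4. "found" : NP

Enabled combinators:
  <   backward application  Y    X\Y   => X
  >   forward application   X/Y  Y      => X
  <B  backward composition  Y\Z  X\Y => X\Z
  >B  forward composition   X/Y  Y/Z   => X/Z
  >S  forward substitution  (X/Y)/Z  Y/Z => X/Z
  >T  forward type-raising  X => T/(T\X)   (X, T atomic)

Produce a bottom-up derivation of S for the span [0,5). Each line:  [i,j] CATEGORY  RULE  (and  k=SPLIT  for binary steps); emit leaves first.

[0,1] N  lex  "on"
[1,2] (S\N)/(PP/N)  lex  "liked"
[2,3] PP  lex  "bone"
[3,4] ((PP/N)/NP)\PP  lex  "built"
[2,4] (PP/N)/NP  <  k=3
[4,5] NP  lex  "found"
[2,5] PP/N  >  k=4
[1,5] S\N  >  k=2
[0,5] S  <  k=1

[0,5] S   <
  [0,1] "on" : N
  [1,5] S\N   >
    [1,2] "liked" : (S\N)/(PP/N)
    [2,5] PP/N   >
      [2,4] (PP/N)/NP   <
        [2,3] "bone" : PP
        [3,4] "built" : ((PP/N)/NP)\PP
      [4,5] "found" : NP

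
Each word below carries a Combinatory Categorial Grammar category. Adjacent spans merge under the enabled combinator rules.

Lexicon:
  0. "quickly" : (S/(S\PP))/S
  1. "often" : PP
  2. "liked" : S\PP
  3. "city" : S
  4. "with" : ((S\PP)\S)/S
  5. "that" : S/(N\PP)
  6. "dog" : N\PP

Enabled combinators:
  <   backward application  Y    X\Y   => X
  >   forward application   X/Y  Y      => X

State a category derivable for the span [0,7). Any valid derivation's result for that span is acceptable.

S

[0,7] S   >
  [0,3] S/(S\PP)   >
    [0,1] "quickly" : (S/(S\PP))/S
    [1,3] S   <
      [1,2] "often" : PP
      [2,3] "liked" : S\PP
  [3,7] S\PP   <
    [3,4] "city" : S
    [4,7] (S\PP)\S   >
      [4,5] "with" : ((S\PP)\S)/S
      [5,7] S   >
        [5,6] "that" : S/(N\PP)
        [6,7] "dog" : N\PP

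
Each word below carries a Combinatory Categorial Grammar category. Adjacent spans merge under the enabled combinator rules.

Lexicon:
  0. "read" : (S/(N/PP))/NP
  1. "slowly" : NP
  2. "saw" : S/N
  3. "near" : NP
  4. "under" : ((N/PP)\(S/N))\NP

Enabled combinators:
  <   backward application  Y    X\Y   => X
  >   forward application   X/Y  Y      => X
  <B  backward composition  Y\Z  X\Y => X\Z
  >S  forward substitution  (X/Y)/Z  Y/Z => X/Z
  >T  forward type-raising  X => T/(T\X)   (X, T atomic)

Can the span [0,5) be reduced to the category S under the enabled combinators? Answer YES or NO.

YES

[0,5] S   >
  [0,2] S/(N/PP)   >
    [0,1] "read" : (S/(N/PP))/NP
    [1,2] "slowly" : NP
  [2,5] N/PP   <
    [2,3] "saw" : S/N
    [3,5] (N/PP)\(S/N)   <
      [3,4] "near" : NP
      [4,5] "under" : ((N/PP)\(S/N))\NP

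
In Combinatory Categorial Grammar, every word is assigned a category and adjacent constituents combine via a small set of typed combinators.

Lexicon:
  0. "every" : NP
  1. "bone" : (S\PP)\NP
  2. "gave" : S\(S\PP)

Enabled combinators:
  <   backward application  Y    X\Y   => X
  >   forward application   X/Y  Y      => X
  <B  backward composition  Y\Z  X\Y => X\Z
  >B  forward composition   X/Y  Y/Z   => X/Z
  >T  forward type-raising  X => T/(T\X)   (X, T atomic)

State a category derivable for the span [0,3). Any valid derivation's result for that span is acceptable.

S

[0,3] S   <
  [0,2] S\PP   <
    [0,1] "every" : NP
    [1,2] "bone" : (S\PP)\NP
  [2,3] "gave" : S\(S\PP)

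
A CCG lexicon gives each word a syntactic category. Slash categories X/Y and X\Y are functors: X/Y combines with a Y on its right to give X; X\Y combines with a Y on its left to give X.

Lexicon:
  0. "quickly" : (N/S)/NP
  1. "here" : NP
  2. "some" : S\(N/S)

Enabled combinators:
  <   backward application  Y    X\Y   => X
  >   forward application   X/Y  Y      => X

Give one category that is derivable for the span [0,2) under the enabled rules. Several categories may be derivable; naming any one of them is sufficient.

[0,3] S   <
  [0,2] N/S   >
    [0,1] "quickly" : (N/S)/NP
    [1,2] "here" : NP
  [2,3] "some" : S\(N/S)

N/S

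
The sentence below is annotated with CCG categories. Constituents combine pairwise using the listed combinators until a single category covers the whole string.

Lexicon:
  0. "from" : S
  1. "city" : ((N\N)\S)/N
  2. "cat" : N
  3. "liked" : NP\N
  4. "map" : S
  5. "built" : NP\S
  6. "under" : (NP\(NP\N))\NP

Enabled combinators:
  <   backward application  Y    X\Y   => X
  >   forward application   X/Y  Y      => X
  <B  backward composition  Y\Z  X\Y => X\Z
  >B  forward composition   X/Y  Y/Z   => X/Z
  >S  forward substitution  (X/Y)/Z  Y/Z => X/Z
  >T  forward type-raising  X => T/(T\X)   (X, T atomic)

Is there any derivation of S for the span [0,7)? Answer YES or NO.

NO

S ((N\N)\S)/N N NP\N S NP\S (NP\(NP\N))\NP
CKY chart[0,7] = {N/(N\NP), NP, NP/(NP\NP), PP/(PP\NP), S/(S\NP)}; S ∉ chart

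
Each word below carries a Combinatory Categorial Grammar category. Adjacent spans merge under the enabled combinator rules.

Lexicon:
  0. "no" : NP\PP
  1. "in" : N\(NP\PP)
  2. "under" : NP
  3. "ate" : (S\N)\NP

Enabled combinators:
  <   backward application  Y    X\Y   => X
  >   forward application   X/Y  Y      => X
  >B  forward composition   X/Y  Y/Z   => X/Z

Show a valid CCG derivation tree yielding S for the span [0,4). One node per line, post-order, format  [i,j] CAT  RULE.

[0,1] NP\PP  lex  "no"
[1,2] N\(NP\PP)  lex  "in"
[0,2] N  <  k=1
[2,3] NP  lex  "under"
[3,4] (S\N)\NP  lex  "ate"
[2,4] S\N  <  k=3
[0,4] S  <  k=2

[0,4] S   <
  [0,2] N   <
    [0,1] "no" : NP\PP
    [1,2] "in" : N\(NP\PP)
  [2,4] S\N   <
    [2,3] "under" : NP
    [3,4] "ate" : (S\N)\NP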